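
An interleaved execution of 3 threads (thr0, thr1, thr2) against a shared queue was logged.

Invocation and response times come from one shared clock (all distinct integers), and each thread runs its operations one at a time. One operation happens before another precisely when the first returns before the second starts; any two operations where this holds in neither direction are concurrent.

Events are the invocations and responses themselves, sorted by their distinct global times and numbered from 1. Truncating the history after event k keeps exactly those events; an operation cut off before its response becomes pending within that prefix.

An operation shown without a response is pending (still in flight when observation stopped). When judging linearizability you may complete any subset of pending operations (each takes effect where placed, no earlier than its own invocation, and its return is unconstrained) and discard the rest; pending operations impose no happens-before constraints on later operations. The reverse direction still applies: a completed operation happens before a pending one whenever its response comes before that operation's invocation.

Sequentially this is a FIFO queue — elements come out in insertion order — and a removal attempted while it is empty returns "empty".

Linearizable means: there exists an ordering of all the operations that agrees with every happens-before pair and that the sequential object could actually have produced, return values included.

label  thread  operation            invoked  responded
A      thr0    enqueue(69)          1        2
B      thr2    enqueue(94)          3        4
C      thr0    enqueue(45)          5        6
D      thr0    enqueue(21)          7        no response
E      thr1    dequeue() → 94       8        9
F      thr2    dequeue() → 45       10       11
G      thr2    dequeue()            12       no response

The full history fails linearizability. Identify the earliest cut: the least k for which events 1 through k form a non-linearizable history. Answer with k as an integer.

9

events 1..8 are linearizable, e.g. via A, B, C:
1. A enqueue(69), leaving queue <69>
2. B enqueue(94), leaving queue <69,94>
3. C enqueue(45), leaving queue <69,94,45>
with event 9 included (E responding at time 9), all real-time-consistent orders fail
including or dropping the 1 pending operation (D) in any combination fails
e.g. A, B, C, E (pending dropped): illegal at step 4, since E dequeue() → 94 cannot apply there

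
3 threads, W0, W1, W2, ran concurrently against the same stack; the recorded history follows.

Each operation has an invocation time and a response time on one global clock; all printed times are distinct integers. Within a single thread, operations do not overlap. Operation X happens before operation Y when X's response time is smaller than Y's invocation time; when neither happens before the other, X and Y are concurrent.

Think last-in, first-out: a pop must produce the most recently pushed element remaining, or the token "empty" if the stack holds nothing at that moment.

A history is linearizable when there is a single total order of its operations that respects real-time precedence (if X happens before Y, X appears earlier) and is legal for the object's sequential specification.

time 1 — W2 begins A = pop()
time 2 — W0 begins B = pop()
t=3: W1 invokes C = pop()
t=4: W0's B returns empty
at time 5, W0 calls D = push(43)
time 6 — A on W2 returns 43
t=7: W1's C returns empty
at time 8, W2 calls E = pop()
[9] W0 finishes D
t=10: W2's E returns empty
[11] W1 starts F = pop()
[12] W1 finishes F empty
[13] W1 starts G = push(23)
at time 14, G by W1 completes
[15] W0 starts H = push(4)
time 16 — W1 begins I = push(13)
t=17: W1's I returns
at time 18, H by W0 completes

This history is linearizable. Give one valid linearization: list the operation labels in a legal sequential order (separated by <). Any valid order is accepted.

1. B pop() → empty, leaving stack <>
2. C pop() → empty, leaving stack <>
3. D push(43), leaving stack <43>
4. A pop() → 43, leaving stack <>
5. E pop() → empty, leaving stack <>
6. F pop() → empty, leaving stack <>
7. G push(23), leaving stack <23>
8. H push(4), leaving stack <23,4>
9. I push(13), leaving stack <23,4,13>

B < C < D < A < E < F < G < H < I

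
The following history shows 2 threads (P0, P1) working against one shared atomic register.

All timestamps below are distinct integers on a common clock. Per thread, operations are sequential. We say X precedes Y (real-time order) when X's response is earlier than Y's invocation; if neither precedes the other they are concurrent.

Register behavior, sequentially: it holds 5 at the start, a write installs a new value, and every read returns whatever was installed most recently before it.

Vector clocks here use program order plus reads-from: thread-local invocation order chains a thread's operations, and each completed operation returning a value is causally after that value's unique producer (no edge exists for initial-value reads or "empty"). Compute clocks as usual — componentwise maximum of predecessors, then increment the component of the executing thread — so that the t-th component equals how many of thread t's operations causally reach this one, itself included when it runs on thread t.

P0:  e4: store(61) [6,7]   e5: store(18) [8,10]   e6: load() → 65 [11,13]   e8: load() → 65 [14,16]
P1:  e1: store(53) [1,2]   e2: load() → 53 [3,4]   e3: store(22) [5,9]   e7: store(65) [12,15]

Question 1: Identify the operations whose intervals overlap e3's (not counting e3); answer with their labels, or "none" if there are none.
e3 runs from 5 to 9; window-overlapping ops are concurrent
e1 [1,2]: before
e2 [3,4]: before
e4 [6,7]: concurrent
e5 [8,10]: concurrent
e6 [11,13]: after
e7 [12,15]: after
e8 [14,16]: after

e4, e5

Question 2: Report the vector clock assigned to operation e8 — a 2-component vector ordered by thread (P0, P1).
no predecessors for e1 (invoked 1): P1 increments from zero → (0, 1)
no predecessors for e4 (invoked 6): P0 increments from zero → (1, 0)
invoked at 3, e2 merges VC(e1)=(0, 1) and bumps P1's slot → (0, 2)
invoked at 8, e5 merges VC(e4)=(1, 0) and bumps P0's slot → (2, 0)
invoked at 5, e3 merges VC(e2)=(0, 2) and bumps P1's slot → (0, 3)
invoked at 12, e7 merges VC(e3)=(0, 3) and bumps P1's slot → (0, 4)
invoked at 11, e6 merges VC(e5)=(2, 0), VC(e7)=(0, 4) and bumps P0's slot → (3, 4)
invoked at 14, e8 merges VC(e6)=(3, 4), VC(e7)=(0, 4) and bumps P0's slot → (4, 4)
target: VC(e8) = (4, 4)

(4, 4)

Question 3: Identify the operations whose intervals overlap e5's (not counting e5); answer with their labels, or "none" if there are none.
concurrent with e5 ([8,10]): every op whose interval crosses 8..10
e1 [1,2]: before
e2 [3,4]: before
e3 [5,9]: concurrent
e4 [6,7]: before
e6 [11,13]: after
e7 [12,15]: after
e8 [14,16]: after

e3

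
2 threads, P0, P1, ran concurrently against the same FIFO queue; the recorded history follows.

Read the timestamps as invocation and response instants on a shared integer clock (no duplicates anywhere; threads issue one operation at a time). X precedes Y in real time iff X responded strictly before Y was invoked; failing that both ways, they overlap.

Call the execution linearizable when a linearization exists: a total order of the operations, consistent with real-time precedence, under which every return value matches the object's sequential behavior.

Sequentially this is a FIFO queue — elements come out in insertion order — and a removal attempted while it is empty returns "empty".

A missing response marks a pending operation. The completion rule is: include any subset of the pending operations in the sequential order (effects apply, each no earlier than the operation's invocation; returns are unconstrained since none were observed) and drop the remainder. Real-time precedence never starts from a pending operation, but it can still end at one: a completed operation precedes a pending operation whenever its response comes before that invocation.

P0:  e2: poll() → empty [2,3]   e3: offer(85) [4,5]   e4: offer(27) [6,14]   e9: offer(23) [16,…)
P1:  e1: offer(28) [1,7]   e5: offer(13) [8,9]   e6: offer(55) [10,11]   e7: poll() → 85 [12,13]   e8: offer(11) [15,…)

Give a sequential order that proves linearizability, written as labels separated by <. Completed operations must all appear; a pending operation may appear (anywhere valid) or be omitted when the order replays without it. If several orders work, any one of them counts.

e2 < e3 < e1 < e4 < e5 < e6 < e7

step 1: e2 poll() → empty — queue <>
step 2: e3 offer(85) — queue <85>
step 3: e1 offer(28) — queue <85,28>
step 4: e4 offer(27) — queue <85,28,27>
step 5: e5 offer(13) — queue <85,28,27,13>
step 6: e6 offer(55) — queue <85,28,27,13,55>
step 7: e7 poll() → 85 — queue <28,27,13,55>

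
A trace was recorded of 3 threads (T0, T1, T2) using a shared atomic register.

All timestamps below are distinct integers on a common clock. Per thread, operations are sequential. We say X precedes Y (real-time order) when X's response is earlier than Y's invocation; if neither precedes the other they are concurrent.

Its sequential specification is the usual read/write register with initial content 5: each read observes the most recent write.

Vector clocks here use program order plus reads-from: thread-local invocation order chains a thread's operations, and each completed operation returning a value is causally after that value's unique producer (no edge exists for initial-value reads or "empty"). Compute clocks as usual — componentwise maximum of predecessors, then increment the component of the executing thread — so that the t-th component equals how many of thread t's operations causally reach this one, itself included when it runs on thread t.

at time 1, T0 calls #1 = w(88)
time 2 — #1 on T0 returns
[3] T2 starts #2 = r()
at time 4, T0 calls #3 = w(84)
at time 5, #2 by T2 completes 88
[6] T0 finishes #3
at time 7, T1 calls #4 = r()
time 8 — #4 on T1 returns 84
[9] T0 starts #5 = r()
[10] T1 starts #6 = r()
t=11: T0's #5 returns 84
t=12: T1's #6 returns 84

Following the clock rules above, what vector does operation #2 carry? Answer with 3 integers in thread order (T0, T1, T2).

VC(#1, invoked at 1): no causal predecessors; +1 on T0 → (1, 0, 0)
merge at #2 (invoked 3): VC(#1)=(1, 0, 0), own-thread bump on T2 → (1, 0, 1)
merge at #3 (invoked 4): VC(#1)=(1, 0, 0), own-thread bump on T0 → (2, 0, 0)
merge at #4 (invoked 7): VC(#3)=(2, 0, 0), own-thread bump on T1 → (2, 1, 0)
merge at #5 (invoked 9): VC(#3)=(2, 0, 0), own-thread bump on T0 → (3, 0, 0)
merge at #6 (invoked 10): VC(#3)=(2, 0, 0), VC(#4)=(2, 1, 0), own-thread bump on T1 → (2, 2, 0)
target: VC(#2) = (1, 0, 1)

(1, 0, 1)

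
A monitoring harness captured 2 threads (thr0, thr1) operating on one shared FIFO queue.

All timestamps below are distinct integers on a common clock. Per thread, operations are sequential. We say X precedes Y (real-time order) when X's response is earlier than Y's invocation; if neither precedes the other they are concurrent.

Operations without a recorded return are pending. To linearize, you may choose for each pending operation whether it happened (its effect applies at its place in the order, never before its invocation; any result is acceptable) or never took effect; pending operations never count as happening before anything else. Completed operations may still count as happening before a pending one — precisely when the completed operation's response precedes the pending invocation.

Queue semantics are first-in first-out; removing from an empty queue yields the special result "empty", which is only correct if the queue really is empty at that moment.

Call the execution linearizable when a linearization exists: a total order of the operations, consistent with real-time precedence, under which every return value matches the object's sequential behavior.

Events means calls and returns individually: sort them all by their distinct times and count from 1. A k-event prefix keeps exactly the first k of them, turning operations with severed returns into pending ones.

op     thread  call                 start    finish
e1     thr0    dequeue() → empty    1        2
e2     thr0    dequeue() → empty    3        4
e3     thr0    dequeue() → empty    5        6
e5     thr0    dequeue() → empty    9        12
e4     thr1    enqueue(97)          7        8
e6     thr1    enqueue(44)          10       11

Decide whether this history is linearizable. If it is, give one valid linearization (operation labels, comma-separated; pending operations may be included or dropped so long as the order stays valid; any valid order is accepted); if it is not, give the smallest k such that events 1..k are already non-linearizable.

not linearizable — minimal violating prefix: 12 events

events 1..11 are fine; event 12 — the response of e5 at time 12 — makes the prefix non-linearizable
all 2 real-time-respecting orders fail — 6 completed FIFO queue operations, no legal replay
take e1, e2, e3, e4, e5, e6: step 5 already fails, because e5 dequeue() → empty cannot occur there
take e1, e2, e3, e4, e6, e5: step 6 already fails, because e5 dequeue() → empty cannot occur there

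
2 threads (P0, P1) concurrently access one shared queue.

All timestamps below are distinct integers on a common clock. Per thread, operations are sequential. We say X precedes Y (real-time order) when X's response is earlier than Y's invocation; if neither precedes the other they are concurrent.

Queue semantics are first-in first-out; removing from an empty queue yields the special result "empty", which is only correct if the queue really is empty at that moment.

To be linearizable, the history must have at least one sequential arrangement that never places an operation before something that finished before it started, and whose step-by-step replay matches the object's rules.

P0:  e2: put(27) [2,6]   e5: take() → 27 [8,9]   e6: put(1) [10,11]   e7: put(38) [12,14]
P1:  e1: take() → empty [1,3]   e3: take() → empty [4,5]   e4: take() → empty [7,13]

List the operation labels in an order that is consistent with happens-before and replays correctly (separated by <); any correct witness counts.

e1 < e3 < e2 < e5 < e4 < e6 < e7

after step 1 (e1 take() → empty): queue <>
after step 2 (e3 take() → empty): queue <>
after step 3 (e2 put(27)): queue <27>
after step 4 (e5 take() → 27): queue <>
after step 5 (e4 take() → empty): queue <>
after step 6 (e6 put(1)): queue <1>
after step 7 (e7 put(38)): queue <1,38>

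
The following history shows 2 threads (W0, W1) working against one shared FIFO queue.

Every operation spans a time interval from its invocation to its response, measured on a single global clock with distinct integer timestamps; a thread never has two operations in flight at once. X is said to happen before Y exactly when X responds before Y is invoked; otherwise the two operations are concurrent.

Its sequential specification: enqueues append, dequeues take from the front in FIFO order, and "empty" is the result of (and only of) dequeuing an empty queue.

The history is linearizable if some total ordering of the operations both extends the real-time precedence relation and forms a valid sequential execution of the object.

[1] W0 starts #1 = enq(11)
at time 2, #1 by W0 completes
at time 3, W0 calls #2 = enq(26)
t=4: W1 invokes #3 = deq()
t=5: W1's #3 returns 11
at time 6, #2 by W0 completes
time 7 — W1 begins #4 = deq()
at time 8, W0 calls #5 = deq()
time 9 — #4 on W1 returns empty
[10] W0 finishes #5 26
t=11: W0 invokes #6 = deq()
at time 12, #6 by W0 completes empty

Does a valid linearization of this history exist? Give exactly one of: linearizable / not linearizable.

one valid linearization: #1, #2, #3, #5, #4, #6
step 1: #1 enq(11) — queue <11>
step 2: #2 enq(26) — queue <11,26>
step 3: #3 deq() → 11 — queue <26>
step 4: #5 deq() → 26 — queue <>
step 5: #4 deq() → empty — queue <>
step 6: #6 deq() → empty — queue <>

linearizable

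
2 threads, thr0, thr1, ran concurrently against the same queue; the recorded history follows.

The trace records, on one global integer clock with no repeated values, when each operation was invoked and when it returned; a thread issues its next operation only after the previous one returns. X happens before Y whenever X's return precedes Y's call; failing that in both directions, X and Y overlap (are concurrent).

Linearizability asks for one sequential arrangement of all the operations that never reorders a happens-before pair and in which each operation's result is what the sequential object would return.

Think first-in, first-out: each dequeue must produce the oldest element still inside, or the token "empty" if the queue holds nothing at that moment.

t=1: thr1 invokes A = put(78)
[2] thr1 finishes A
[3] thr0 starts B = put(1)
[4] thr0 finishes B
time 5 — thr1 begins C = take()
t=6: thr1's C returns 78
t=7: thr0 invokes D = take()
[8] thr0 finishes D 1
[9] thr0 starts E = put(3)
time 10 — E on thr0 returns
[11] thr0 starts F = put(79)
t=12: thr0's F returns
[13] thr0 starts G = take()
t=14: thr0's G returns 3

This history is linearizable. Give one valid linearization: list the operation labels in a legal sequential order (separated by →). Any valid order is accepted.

A → B → C → D → E → F → G

after step 1 (A put(78)): queue <78>
after step 2 (B put(1)): queue <78,1>
after step 3 (C take() → 78): queue <1>
after step 4 (D take() → 1): queue <>
after step 5 (E put(3)): queue <3>
after step 6 (F put(79)): queue <3,79>
after step 7 (G take() → 3): queue <79>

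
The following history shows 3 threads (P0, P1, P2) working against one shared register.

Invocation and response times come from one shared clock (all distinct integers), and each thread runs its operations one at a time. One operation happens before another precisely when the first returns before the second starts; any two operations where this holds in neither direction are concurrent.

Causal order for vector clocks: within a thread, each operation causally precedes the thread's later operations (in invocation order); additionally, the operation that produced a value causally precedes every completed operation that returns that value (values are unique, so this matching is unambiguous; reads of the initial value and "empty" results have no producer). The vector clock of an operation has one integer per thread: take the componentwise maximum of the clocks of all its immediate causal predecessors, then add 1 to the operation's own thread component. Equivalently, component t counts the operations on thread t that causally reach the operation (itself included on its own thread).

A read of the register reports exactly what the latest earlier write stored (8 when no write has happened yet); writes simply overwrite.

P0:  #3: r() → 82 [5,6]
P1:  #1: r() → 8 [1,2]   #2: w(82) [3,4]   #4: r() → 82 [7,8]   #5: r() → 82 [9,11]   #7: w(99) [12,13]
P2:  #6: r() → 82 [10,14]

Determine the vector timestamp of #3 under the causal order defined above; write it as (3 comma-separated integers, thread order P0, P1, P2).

#1, invoked 1, has no incoming edges; only P1's bump applies → (0, 1, 0)
invoked at 3, #2 merges VC(#1)=(0, 1, 0) and bumps P1's slot → (0, 2, 0)
invoked at 10, #6 merges VC(#2)=(0, 2, 0) and bumps P2's slot → (0, 2, 1)
invoked at 7, #4 merges VC(#2)=(0, 2, 0) and bumps P1's slot → (0, 3, 0)
invoked at 5, #3 merges VC(#2)=(0, 2, 0) and bumps P0's slot → (1, 2, 0)
invoked at 9, #5 merges VC(#2)=(0, 2, 0), VC(#4)=(0, 3, 0) and bumps P1's slot → (0, 4, 0)
invoked at 12, #7 merges VC(#5)=(0, 4, 0) and bumps P1's slot → (0, 5, 0)
target: VC(#3) = (1, 2, 0)

(1, 2, 0)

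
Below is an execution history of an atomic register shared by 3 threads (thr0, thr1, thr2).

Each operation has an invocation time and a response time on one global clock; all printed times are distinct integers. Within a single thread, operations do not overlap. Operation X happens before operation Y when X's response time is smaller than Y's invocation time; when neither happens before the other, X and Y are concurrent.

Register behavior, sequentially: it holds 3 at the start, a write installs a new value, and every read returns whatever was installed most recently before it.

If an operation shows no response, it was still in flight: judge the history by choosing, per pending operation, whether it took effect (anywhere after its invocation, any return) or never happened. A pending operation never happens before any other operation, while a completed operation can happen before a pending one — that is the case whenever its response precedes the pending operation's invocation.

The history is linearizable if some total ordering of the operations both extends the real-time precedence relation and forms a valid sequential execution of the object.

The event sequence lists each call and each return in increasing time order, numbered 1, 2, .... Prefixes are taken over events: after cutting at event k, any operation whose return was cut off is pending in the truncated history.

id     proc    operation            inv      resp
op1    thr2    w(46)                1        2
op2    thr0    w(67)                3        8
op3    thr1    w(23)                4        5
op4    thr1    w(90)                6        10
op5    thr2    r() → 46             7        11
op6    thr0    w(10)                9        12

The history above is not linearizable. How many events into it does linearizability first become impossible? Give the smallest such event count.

11

events 1..10 are still linearizable — one witness is op1, op2, op3, op4:
step 1: op1 w(46) — value 46
step 2: op2 w(67) — value 67
step 3: op3 w(23) — value 23
step 4: op4 w(90) — value 90
adding event 11 (op5 responds at 11) leaves no legal real-time order
no completion choice of the 1 pending operation (op6) rescues it — every subset was tried
sample order op1, op2, op3, op4, op5 (pending dropped) stalls at step 5 — op5 r() → 46 has no legal effect
sample order op1, op2, op3, op5, op4 (pending dropped) stalls at step 4 — op5 r() → 46 has no legal effect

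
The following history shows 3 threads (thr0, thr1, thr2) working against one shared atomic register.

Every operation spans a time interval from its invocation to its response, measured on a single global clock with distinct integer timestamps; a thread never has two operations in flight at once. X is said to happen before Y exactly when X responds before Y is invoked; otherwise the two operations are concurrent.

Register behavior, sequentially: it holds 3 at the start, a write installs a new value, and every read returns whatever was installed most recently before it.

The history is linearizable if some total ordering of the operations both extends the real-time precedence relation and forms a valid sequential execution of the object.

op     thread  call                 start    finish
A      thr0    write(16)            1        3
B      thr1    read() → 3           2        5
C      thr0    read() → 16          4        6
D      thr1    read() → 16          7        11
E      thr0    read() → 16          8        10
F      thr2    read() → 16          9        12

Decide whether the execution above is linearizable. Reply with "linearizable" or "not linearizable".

linearizable

a witness: B, A, C, D, E, F
1. B read() → 3, leaving value 3
2. A write(16), leaving value 16
3. C read() → 16, leaving value 16
4. D read() → 16, leaving value 16
5. E read() → 16, leaving value 16
6. F read() → 16, leaving value 16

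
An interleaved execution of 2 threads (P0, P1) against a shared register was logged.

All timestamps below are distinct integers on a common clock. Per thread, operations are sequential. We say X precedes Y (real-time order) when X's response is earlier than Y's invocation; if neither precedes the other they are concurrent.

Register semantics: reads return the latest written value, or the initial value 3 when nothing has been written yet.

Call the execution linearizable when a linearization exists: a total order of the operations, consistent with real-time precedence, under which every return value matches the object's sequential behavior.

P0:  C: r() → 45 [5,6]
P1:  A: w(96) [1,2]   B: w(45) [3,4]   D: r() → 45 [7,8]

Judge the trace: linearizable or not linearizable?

one valid linearization: A, B, C, D
step 1: A w(96) — value 96
step 2: B w(45) — value 45
step 3: C r() → 45 — value 45
step 4: D r() → 45 — value 45

linearizable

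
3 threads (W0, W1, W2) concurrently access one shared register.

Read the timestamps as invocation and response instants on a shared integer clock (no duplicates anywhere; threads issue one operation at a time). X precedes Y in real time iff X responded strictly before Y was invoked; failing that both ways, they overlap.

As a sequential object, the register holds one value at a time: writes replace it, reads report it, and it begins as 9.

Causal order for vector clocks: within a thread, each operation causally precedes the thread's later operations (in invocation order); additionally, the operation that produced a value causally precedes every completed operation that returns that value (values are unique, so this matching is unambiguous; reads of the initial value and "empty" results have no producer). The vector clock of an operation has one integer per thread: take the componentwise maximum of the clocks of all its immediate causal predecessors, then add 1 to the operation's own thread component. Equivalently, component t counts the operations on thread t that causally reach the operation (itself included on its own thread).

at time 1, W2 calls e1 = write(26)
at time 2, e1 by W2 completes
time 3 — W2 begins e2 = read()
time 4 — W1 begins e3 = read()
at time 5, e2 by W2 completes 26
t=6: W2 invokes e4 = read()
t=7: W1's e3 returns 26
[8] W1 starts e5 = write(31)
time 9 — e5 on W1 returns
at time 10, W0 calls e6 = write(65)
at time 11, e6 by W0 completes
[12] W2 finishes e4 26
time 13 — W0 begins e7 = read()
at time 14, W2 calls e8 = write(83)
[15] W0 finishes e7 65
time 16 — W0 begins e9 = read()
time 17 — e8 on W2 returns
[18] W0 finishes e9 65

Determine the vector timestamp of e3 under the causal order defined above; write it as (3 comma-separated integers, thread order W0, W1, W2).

no predecessors for e1 (invoked 1): W2 increments from zero → (0, 0, 1)
no predecessors for e6 (invoked 10): W0 increments from zero → (1, 0, 0)
e2, invoked 3, takes VC(e1)=(0, 0, 1) under max, adds 1 for W2 → (0, 0, 2)
e3, invoked 4, takes VC(e1)=(0, 0, 1) under max, adds 1 for W1 → (0, 1, 1)
e7, invoked 13, takes VC(e6)=(1, 0, 0) under max, adds 1 for W0 → (2, 0, 0)
e4, invoked 6, takes VC(e1)=(0, 0, 1), VC(e2)=(0, 0, 2) under max, adds 1 for W2 → (0, 0, 3)
e5, invoked 8, takes VC(e3)=(0, 1, 1) under max, adds 1 for W1 → (0, 2, 1)
e9, invoked 16, takes VC(e6)=(1, 0, 0), VC(e7)=(2, 0, 0) under max, adds 1 for W0 → (3, 0, 0)
e8, invoked 14, takes VC(e4)=(0, 0, 3) under max, adds 1 for W2 → (0, 0, 4)
target: VC(e3) = (0, 1, 1)

(0, 1, 1)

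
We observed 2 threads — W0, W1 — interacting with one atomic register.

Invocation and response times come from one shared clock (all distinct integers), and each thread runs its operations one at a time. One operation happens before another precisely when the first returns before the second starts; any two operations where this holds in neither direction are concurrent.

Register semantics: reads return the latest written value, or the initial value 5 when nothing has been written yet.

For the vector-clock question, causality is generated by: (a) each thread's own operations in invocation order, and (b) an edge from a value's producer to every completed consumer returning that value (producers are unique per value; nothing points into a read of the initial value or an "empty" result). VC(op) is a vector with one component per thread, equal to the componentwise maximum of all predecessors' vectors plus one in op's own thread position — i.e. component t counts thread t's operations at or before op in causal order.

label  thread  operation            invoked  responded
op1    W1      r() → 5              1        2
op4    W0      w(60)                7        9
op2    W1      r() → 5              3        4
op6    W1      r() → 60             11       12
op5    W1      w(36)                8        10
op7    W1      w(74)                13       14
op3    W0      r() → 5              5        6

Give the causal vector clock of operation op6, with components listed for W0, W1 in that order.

no predecessors for op1 (invoked 1): W1 increments from zero → (0, 1)
no predecessors for op3 (invoked 5): W0 increments from zero → (1, 0)
VC(op2, invoked at 3): max of VC(op1)=(0, 1), then +1 on thread W1 → (0, 2)
VC(op4, invoked at 7): max of VC(op3)=(1, 0), then +1 on thread W0 → (2, 0)
VC(op5, invoked at 8): max of VC(op2)=(0, 2), then +1 on thread W1 → (0, 3)
VC(op6, invoked at 11): max of VC(op4)=(2, 0), VC(op5)=(0, 3), then +1 on thread W1 → (2, 4)
VC(op7, invoked at 13): max of VC(op6)=(2, 4), then +1 on thread W1 → (2, 5)
target: VC(op6) = (2, 4)

(2, 4)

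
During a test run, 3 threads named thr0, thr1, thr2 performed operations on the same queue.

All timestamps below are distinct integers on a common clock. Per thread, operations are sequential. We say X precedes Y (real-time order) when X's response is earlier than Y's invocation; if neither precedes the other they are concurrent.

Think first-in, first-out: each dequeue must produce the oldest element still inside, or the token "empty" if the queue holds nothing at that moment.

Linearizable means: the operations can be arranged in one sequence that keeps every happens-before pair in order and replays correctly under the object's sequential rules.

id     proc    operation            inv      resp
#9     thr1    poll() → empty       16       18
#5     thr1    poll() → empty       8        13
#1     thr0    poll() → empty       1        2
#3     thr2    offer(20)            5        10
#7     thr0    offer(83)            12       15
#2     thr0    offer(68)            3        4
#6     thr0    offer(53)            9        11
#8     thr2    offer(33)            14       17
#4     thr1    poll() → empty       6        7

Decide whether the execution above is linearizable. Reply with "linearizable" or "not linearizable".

the violation lands at event 7, #4's response at time 7: events 1..6 linearize, events 1..7 do not
exhaustive check: the 3 completed queue ops admit one real-time order; illegal
include/drop combinations of the 1 pending operation (#3) were all tried; none helps
for example #1, #2, #4 (pending dropped) fails at step 3: #4 poll() → empty is not legal there

not linearizable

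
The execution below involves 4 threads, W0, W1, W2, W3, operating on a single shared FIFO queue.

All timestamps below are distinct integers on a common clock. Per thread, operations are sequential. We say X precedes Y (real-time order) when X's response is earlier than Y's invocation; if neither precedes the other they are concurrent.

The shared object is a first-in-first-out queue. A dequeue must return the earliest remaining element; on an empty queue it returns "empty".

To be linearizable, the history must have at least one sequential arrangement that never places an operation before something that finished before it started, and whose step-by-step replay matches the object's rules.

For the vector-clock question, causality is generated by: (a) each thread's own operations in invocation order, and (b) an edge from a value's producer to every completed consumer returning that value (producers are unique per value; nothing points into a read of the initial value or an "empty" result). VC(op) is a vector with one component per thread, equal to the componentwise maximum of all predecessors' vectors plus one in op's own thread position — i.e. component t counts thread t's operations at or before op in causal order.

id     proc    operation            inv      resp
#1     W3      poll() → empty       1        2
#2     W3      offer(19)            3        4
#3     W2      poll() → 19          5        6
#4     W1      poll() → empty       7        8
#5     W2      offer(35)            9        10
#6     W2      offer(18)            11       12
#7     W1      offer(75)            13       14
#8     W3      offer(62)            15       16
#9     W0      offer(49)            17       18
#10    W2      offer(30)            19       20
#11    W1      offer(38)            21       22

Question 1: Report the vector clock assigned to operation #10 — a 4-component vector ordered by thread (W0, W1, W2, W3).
VC(#1, invoked at 1): no causal predecessors; +1 on W3 → (0, 0, 0, 1)
VC(#4, invoked at 7): no causal predecessors; +1 on W1 → (0, 1, 0, 0)
VC(#9, invoked at 17): no causal predecessors; +1 on W0 → (1, 0, 0, 0)
#2, invoked 3, takes VC(#1)=(0, 0, 0, 1) under max, adds 1 for W3 → (0, 0, 0, 2)
#7, invoked 13, takes VC(#4)=(0, 1, 0, 0) under max, adds 1 for W1 → (0, 2, 0, 0)
#8, invoked 15, takes VC(#2)=(0, 0, 0, 2) under max, adds 1 for W3 → (0, 0, 0, 3)
#3, invoked 5, takes VC(#2)=(0, 0, 0, 2) under max, adds 1 for W2 → (0, 0, 1, 2)
#11, invoked 21, takes VC(#7)=(0, 2, 0, 0) under max, adds 1 for W1 → (0, 3, 0, 0)
#5, invoked 9, takes VC(#3)=(0, 0, 1, 2) under max, adds 1 for W2 → (0, 0, 2, 2)
#6, invoked 11, takes VC(#5)=(0, 0, 2, 2) under max, adds 1 for W2 → (0, 0, 3, 2)
#10, invoked 19, takes VC(#6)=(0, 0, 3, 2) under max, adds 1 for W2 → (0, 0, 4, 2)
target: VC(#10) = (0, 0, 4, 2)

(0, 0, 4, 2)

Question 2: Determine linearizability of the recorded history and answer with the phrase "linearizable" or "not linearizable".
witness order: #1, #2, #3, #4, #5, #6, #7, #8, #9, #10, #11
after step 1 (#1 poll() → empty): queue <>
after step 2 (#2 offer(19)): queue <19>
after step 3 (#3 poll() → 19): queue <>
after step 4 (#4 poll() → empty): queue <>
after step 5 (#5 offer(35)): queue <35>
after step 6 (#6 offer(18)): queue <35,18>
after step 7 (#7 offer(75)): queue <35,18,75>
after step 8 (#8 offer(62)): queue <35,18,75,62>
after step 9 (#9 offer(49)): queue <35,18,75,62,49>
after step 10 (#10 offer(30)): queue <35,18,75,62,49,30>
after step 11 (#11 offer(38)): queue <35,18,75,62,49,30,38>

linearizable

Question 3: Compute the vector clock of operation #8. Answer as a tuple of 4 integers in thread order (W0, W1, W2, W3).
no predecessors for #1 (invoked 1): W3 increments from zero → (0, 0, 0, 1)
no predecessors for #4 (invoked 7): W1 increments from zero → (0, 1, 0, 0)
no predecessors for #9 (invoked 17): W0 increments from zero → (1, 0, 0, 0)
from VC(#1)=(0, 0, 0, 1), #2 (invoked 3) maxes components and bumps W3 → (0, 0, 0, 2)
from VC(#4)=(0, 1, 0, 0), #7 (invoked 13) maxes components and bumps W1 → (0, 2, 0, 0)
from VC(#2)=(0, 0, 0, 2), #8 (invoked 15) maxes components and bumps W3 → (0, 0, 0, 3)
from VC(#2)=(0, 0, 0, 2), #3 (invoked 5) maxes components and bumps W2 → (0, 0, 1, 2)
from VC(#7)=(0, 2, 0, 0), #11 (invoked 21) maxes components and bumps W1 → (0, 3, 0, 0)
from VC(#3)=(0, 0, 1, 2), #5 (invoked 9) maxes components and bumps W2 → (0, 0, 2, 2)
from VC(#5)=(0, 0, 2, 2), #6 (invoked 11) maxes components and bumps W2 → (0, 0, 3, 2)
from VC(#6)=(0, 0, 3, 2), #10 (invoked 19) maxes components and bumps W2 → (0, 0, 4, 2)
target: VC(#8) = (0, 0, 0, 3)

(0, 0, 0, 3)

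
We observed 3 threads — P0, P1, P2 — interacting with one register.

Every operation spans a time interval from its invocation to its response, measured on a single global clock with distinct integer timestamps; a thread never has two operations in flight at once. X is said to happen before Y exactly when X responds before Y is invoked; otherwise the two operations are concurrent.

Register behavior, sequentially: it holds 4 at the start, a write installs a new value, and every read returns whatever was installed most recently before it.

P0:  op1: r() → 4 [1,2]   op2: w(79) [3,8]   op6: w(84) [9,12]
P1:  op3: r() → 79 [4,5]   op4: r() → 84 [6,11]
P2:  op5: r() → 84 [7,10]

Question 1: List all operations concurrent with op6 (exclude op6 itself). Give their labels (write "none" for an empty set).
op6 runs from 9 to 12; window-overlapping ops are concurrent
op1 [1,2]: before
op2 [3,8]: before
op3 [4,5]: before
op4 [6,11]: concurrent
op5 [7,10]: concurrent

op4, op5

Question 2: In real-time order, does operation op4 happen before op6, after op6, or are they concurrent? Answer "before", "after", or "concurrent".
op4 spans [6,11], op6 spans [9,12]
the intervals overlap in both directions

concurrent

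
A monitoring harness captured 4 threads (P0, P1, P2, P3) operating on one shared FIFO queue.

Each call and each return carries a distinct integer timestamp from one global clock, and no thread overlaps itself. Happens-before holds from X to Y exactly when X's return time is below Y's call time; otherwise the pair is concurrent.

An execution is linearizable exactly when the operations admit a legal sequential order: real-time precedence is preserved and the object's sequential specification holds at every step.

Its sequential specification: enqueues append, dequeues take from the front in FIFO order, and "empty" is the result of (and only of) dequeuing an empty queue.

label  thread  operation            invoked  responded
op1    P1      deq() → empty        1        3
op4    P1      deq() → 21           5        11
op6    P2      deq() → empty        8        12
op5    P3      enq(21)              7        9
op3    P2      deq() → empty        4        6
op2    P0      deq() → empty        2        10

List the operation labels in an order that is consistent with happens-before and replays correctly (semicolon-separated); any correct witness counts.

after step 1 (op1 deq() → empty): queue <>
after step 2 (op2 deq() → empty): queue <>
after step 3 (op3 deq() → empty): queue <>
after step 4 (op5 enq(21)): queue <21>
after step 5 (op4 deq() → 21): queue <>
after step 6 (op6 deq() → empty): queue <>

op1; op2; op3; op5; op4; op6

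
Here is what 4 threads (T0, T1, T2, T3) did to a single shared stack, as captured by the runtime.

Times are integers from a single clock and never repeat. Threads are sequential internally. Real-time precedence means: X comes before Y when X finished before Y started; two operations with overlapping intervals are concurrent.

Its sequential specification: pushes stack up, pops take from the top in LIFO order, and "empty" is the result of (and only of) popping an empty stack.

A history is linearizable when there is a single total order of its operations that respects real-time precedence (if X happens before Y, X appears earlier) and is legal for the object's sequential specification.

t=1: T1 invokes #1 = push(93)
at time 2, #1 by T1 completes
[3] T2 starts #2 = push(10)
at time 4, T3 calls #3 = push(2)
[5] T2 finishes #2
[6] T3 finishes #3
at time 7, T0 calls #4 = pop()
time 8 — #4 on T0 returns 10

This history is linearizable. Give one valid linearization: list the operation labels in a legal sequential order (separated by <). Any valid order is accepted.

#1 < #3 < #2 < #4

after step 1 (#1 push(93)): stack <93>
after step 2 (#3 push(2)): stack <93,2>
after step 3 (#2 push(10)): stack <93,2,10>
after step 4 (#4 pop() → 10): stack <93,2>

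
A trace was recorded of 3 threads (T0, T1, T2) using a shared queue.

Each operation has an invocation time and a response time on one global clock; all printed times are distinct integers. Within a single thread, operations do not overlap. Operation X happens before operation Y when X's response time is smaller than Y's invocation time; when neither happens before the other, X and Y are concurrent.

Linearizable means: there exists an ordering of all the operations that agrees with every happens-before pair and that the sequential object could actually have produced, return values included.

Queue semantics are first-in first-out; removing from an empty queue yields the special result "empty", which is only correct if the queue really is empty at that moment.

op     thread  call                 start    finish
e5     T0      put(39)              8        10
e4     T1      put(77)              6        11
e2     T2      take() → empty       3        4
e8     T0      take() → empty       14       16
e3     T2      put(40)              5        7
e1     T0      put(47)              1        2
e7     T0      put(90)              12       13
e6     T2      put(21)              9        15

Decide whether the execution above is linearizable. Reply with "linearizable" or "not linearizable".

prefix check: 1..3 passes, 1..4 fails once e2's time-4 response joins
exhaustive check: the 2 completed queue ops admit one real-time order; illegal
for example e1, e2 fails at step 2: e2 take() → empty is not legal there

not linearizable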